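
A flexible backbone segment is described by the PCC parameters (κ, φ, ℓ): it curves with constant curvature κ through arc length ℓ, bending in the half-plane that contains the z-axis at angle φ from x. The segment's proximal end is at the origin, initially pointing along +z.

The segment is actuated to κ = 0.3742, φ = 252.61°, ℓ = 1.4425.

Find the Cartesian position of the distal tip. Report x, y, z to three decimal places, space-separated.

θ = κ·ℓ = 0.3742 × 1.4425 = 0.53978 rad
ρ = (1 − cos θ)/κ = (1 − 0.85782)/0.3742 = 0.37996
z = sin θ / κ = 0.51395/0.3742 = 1.37346
x = ρ cos φ = 0.37996 × cos(252.61°) = -0.11356
y = ρ sin φ = 0.37996 × sin(252.61°) = -0.36259

-0.114 -0.363 1.373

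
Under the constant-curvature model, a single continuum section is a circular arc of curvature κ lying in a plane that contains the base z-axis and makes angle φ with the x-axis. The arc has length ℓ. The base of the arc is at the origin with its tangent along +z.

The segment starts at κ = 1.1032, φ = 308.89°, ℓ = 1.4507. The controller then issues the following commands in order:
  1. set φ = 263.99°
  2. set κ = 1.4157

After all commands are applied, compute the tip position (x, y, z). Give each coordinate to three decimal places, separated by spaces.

-0.108 -1.029 0.626

initial: κ=1.1032, φ=308.89°, ℓ=1.4507
cmd 1: set φ=263.99° → (κ,φ,ℓ)=(1.1032,263.99°,1.4507) → tip=(-0.0977,-0.9282,0.9061)
cmd 2: set κ=1.4157 → (κ,φ,ℓ)=(1.4157,263.99°,1.4507) → tip=(-0.1083,-1.0287,0.6256)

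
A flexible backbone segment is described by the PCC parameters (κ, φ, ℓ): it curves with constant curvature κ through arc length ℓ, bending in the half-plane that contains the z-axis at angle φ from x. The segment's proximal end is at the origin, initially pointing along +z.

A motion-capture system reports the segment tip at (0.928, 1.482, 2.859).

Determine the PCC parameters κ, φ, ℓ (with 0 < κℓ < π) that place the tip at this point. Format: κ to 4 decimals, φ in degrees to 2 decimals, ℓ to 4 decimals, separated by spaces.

ρ = √(x²+y²) = √(0.928² + 1.482²) = 1.74857
φ = atan2(y, x) mod 360° = atan2(1.482, 0.928) = 57.9460°
|p|² = ρ² + z² = 1.74857² + 2.859² = 11.23139
κ = 2ρ / |p|² = 2×1.74857 / 11.23139 = 0.31137
θ = 2·atan2(ρ, z) = 2·atan2(1.74857, 2.859) = 1.09782 rad
ℓ = θ/κ = 1.09782/0.31137 = 3.52573

0.3114 57.95 3.5257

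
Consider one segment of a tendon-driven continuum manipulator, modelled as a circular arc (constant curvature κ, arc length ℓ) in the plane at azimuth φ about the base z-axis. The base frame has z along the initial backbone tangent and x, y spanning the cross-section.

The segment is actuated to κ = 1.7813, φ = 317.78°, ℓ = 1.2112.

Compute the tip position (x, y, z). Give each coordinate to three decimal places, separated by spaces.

θ = κ·ℓ = 1.7813 × 1.2112 = 2.15751 rad
ρ = (1 − cos θ)/κ = (1 − -0.55363)/1.7813 = 0.87219
z = sin θ / κ = 0.83276/1.7813 = 0.46750
x = ρ cos φ = 0.87219 × cos(317.78°) = 0.64592
y = ρ sin φ = 0.87219 × sin(317.78°) = -0.58609

0.646 -0.586 0.468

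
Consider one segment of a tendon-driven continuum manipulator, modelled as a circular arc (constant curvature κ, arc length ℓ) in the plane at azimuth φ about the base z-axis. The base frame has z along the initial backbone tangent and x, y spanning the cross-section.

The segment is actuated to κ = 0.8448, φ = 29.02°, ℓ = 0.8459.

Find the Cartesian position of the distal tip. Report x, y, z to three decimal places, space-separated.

θ = κ·ℓ = 0.8448 × 0.8459 = 0.71462 rad
ρ = (1 − cos θ)/κ = (1 − 0.75534)/0.8448 = 0.28960
z = sin θ / κ = 0.65533/0.8448 = 0.77572
x = ρ cos φ = 0.28960 × cos(29.02°) = 0.25324
y = ρ sin φ = 0.28960 × sin(29.02°) = 0.14049

0.253 0.140 0.776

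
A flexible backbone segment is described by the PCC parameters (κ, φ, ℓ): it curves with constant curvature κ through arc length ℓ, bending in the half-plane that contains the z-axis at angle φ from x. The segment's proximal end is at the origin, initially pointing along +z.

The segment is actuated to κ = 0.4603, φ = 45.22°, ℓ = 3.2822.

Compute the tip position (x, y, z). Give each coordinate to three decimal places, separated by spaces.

θ = κ·ℓ = 0.4603 × 3.2822 = 1.51080 rad
ρ = (1 − cos θ)/κ = (1 − 0.05996)/0.4603 = 2.04223
z = sin θ / κ = 0.99820/0.4603 = 2.16859
x = ρ cos φ = 2.04223 × cos(45.22°) = 1.43852
y = ρ sin φ = 2.04223 × sin(45.22°) = 1.44961

1.439 1.450 2.169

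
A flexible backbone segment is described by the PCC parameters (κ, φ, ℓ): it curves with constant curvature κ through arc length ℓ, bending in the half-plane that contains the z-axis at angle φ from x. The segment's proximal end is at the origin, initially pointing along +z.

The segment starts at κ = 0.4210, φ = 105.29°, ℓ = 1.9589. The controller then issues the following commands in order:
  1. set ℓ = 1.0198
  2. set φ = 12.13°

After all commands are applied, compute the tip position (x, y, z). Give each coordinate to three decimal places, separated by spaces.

initial: κ=0.4210, φ=105.29°, ℓ=1.9589
cmd 1: set ℓ=1.0198 → (κ,φ,ℓ)=(0.4210,105.29°,1.0198) → tip=(-0.0568,0.2079,0.9888)
cmd 2: set φ=12.13° → (κ,φ,ℓ)=(0.4210,12.13°,1.0198) → tip=(0.2108,0.0453,0.9888)

0.211 0.045 0.989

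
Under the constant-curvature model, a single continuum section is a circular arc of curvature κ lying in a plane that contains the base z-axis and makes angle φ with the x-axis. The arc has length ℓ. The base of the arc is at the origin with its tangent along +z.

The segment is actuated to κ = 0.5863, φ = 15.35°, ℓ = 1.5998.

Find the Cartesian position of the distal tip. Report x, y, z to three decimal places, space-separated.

θ = κ·ℓ = 0.5863 × 1.5998 = 0.93796 rad
ρ = (1 − cos θ)/κ = (1 − 0.59143)/0.5863 = 0.69686
z = sin θ / κ = 0.80635/0.5863 = 1.37533
x = ρ cos φ = 0.69686 × cos(15.35°) = 0.67200
y = ρ sin φ = 0.69686 × sin(15.35°) = 0.18447

0.672 0.184 1.375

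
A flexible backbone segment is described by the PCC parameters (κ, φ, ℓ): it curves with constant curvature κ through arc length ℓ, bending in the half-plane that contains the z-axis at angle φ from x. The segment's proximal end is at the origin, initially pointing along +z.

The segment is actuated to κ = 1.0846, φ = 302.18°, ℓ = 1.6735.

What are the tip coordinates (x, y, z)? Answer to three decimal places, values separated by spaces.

0.610 -0.969 0.895

θ = κ·ℓ = 1.0846 × 1.6735 = 1.81508 rad
ρ = (1 − cos θ)/κ = (1 − -0.24186)/1.0846 = 1.14499
z = sin θ / κ = 0.97031/1.0846 = 0.89463
x = ρ cos φ = 1.14499 × cos(302.18°) = 0.60980
y = ρ sin φ = 1.14499 × sin(302.18°) = -0.96910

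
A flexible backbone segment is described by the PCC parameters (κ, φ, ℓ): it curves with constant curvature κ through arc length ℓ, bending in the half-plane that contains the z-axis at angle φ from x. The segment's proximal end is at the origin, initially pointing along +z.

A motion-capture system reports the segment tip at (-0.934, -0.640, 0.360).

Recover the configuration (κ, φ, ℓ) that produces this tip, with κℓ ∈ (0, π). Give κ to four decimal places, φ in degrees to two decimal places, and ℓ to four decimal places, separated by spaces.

1.6042 214.42 1.5745

ρ = √(x²+y²) = √(-0.934² + -0.640²) = 1.13223
φ = atan2(y, x) mod 360° = atan2(-0.640, -0.934) = 214.4199°
|p|² = ρ² + z² = 1.13223² + 0.360² = 1.41156
κ = 2ρ / |p|² = 2×1.13223 / 1.41156 = 1.60424
θ = 2·atan2(ρ, z) = 2·atan2(1.13223, 0.360) = 2.52590 rad
ℓ = θ/κ = 2.52590/1.60424 = 1.57452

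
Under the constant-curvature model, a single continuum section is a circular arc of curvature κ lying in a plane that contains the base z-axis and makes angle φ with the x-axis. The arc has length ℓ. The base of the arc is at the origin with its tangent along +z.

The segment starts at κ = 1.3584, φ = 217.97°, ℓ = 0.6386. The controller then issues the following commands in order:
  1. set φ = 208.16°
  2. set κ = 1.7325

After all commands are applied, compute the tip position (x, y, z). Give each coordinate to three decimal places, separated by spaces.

-0.281 -0.150 0.516

initial: κ=1.3584, φ=217.97°, ℓ=0.6386
cmd 1: set φ=208.16° → (κ,φ,ℓ)=(1.3584,208.16°,0.6386) → tip=(-0.2293,-0.1227,0.5615)
cmd 2: set κ=1.7325 → (κ,φ,ℓ)=(1.7325,208.16°,0.6386) → tip=(-0.2809,-0.1504,0.5161)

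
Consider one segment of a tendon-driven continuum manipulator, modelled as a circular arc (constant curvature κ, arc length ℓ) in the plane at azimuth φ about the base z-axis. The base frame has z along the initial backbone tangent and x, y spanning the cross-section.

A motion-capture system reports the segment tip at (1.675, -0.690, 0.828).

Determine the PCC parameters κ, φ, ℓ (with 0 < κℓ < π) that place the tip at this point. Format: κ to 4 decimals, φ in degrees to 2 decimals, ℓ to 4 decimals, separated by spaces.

0.9132 337.61 2.5012

ρ = √(x²+y²) = √(1.675² + -0.690²) = 1.81155
φ = atan2(y, x) mod 360° = atan2(-0.690, 1.675) = 337.6113°
|p|² = ρ² + z² = 1.81155² + 0.828² = 3.96731
κ = 2ρ / |p|² = 2×1.81155 / 3.96731 = 0.91324
θ = 2·atan2(ρ, z) = 2·atan2(1.81155, 0.828) = 2.28416 rad
ℓ = θ/κ = 2.28416/0.91324 = 2.50116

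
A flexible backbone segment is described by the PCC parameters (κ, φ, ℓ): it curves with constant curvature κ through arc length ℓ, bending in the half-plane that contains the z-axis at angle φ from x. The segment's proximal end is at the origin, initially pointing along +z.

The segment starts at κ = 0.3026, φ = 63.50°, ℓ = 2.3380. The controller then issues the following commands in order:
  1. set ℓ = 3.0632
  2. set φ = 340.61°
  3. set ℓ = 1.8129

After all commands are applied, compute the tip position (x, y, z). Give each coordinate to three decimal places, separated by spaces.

initial: κ=0.3026, φ=63.50°, ℓ=2.3380
cmd 1: set ℓ=3.0632 → (κ,φ,ℓ)=(0.3026,63.50°,3.0632) → tip=(0.5894,1.1821,2.6430)
cmd 2: set φ=340.61° → (κ,φ,ℓ)=(0.3026,340.61°,3.0632) → tip=(1.2460,-0.4385,2.6430)
cmd 3: set ℓ=1.8129 → (κ,φ,ℓ)=(0.3026,340.61°,1.8129) → tip=(0.4574,-0.1610,1.7233)

0.457 -0.161 1.723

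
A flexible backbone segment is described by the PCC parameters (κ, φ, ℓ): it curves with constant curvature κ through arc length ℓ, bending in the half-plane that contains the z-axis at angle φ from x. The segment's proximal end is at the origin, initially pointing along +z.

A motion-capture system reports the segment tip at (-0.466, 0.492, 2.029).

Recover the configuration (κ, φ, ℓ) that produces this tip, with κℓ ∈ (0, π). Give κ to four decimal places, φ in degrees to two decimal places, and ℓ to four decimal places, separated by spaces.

0.2962 133.45 2.1767

ρ = √(x²+y²) = √(-0.466² + 0.492²) = 0.67766
φ = atan2(y, x) mod 360° = atan2(0.492, -0.466) = 133.4454°
|p|² = ρ² + z² = 0.67766² + 2.029² = 4.57606
κ = 2ρ / |p|² = 2×0.67766 / 4.57606 = 0.29618
θ = 2·atan2(ρ, z) = 2·atan2(0.67766, 2.029) = 0.64468 rad
ℓ = θ/κ = 0.64468/0.29618 = 2.17667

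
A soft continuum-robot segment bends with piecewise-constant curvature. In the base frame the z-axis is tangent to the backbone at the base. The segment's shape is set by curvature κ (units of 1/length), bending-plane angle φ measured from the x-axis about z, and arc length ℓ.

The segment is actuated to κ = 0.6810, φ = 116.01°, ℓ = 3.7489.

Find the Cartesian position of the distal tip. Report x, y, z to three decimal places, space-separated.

-1.180 2.417 0.815

θ = κ·ℓ = 0.6810 × 3.7489 = 2.55300 rad
ρ = (1 − cos θ)/κ = (1 − -0.83172)/0.6810 = 2.68976
z = sin θ / κ = 0.55519/0.6810 = 0.81526
x = ρ cos φ = 2.68976 × cos(116.01°) = -1.17953
y = ρ sin φ = 2.68976 × sin(116.01°) = 2.41733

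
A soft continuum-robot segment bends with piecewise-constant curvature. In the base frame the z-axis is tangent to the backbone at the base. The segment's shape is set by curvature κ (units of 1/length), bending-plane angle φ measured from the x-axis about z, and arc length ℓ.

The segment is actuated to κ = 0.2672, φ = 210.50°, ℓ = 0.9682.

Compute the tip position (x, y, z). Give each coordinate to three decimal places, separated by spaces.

θ = κ·ℓ = 0.2672 × 0.9682 = 0.25870 rad
ρ = (1 − cos θ)/κ = (1 − 0.96672)/0.2672 = 0.12454
z = sin θ / κ = 0.25583/0.2672 = 0.95744
x = ρ cos φ = 0.12454 × cos(210.50°) = -0.10731
y = ρ sin φ = 0.12454 × sin(210.50°) = -0.06321

-0.107 -0.063 0.957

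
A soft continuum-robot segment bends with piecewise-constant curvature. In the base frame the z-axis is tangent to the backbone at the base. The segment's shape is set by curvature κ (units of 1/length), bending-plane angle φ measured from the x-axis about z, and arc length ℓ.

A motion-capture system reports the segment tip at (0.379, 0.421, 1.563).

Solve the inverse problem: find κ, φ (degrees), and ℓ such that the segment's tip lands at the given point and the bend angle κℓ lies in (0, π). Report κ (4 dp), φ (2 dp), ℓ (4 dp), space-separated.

0.4099 48.01 1.6965

ρ = √(x²+y²) = √(0.379² + 0.421²) = 0.56646
φ = atan2(y, x) mod 360° = atan2(0.421, 0.379) = 48.0053°
|p|² = ρ² + z² = 0.56646² + 1.563² = 2.76385
κ = 2ρ / |p|² = 2×0.56646 / 2.76385 = 0.40991
θ = 2·atan2(ρ, z) = 2·atan2(0.56646, 1.563) = 0.69539 rad
ℓ = θ/κ = 0.69539/0.40991 = 1.69646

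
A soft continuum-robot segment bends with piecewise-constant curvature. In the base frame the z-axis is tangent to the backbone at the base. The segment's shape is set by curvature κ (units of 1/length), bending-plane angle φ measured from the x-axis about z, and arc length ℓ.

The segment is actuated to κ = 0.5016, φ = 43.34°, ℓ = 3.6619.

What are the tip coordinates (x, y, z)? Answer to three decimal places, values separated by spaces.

θ = κ·ℓ = 0.5016 × 3.6619 = 1.83681 rad
ρ = (1 − cos θ)/κ = (1 − -0.26289)/0.5016 = 2.51772
z = sin θ / κ = 0.96483/0.5016 = 1.92350
x = ρ cos φ = 2.51772 × cos(43.34°) = 1.83112
y = ρ sin φ = 2.51772 × sin(43.34°) = 1.72797

1.831 1.728 1.923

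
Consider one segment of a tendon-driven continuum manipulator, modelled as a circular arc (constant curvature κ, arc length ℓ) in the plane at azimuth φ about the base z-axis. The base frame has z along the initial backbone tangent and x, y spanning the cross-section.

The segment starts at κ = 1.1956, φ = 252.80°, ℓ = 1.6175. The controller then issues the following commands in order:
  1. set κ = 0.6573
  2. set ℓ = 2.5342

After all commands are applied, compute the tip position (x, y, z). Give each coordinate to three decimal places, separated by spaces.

-0.493 -1.591 1.515

initial: κ=1.1956, φ=252.80°, ℓ=1.6175
cmd 1: set κ=0.6573 → (κ,φ,ℓ)=(0.6573,252.80°,1.6175) → tip=(-0.2312,-0.7469,1.3295)
cmd 2: set ℓ=2.5342 → (κ,φ,ℓ)=(0.6573,252.80°,2.5342) → tip=(-0.4925,-1.5911,1.5145)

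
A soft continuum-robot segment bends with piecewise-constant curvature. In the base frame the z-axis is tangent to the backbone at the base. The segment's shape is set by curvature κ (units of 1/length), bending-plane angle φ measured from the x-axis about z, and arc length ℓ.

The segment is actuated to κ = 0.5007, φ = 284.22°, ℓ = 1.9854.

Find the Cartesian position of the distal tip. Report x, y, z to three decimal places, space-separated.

0.223 -0.880 1.674

θ = κ·ℓ = 0.5007 × 1.9854 = 0.99409 rad
ρ = (1 − cos θ)/κ = (1 − 0.54527)/0.5007 = 0.90820
z = sin θ / κ = 0.83826/0.5007 = 1.67418
x = ρ cos φ = 0.90820 × cos(284.22°) = 0.22309
y = ρ sin φ = 0.90820 × sin(284.22°) = -0.88037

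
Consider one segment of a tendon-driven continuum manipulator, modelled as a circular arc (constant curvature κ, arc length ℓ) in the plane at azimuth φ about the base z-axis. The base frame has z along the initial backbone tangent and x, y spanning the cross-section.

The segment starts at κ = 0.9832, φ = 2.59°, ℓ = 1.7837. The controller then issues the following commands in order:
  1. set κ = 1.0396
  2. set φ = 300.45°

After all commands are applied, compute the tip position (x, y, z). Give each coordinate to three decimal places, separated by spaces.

initial: κ=0.9832, φ=2.59°, ℓ=1.7837
cmd 1: set κ=1.0396 → (κ,φ,ℓ)=(1.0396,2.59°,1.7837) → tip=(1.2297,0.0556,0.9235)
cmd 2: set φ=300.45° → (κ,φ,ℓ)=(1.0396,300.45°,1.7837) → tip=(0.6239,-1.0612,0.9235)

0.624 -1.061 0.924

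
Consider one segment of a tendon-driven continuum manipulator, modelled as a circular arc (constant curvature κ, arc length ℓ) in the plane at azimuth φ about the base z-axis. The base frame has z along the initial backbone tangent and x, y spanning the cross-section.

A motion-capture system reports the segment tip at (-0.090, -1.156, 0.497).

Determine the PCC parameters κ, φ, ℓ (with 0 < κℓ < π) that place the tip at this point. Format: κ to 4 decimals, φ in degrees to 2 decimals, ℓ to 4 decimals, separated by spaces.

1.4572 265.55 1.6002

ρ = √(x²+y²) = √(-0.090² + -1.156²) = 1.15950
φ = atan2(y, x) mod 360° = atan2(-1.156, -0.090) = 265.5482°
|p|² = ρ² + z² = 1.15950² + 0.497² = 1.59144
κ = 2ρ / |p|² = 2×1.15950 / 1.59144 = 1.45716
θ = 2·atan2(ρ, z) = 2·atan2(1.15950, 0.497) = 2.33170 rad
ℓ = θ/κ = 2.33170/1.45716 = 1.60017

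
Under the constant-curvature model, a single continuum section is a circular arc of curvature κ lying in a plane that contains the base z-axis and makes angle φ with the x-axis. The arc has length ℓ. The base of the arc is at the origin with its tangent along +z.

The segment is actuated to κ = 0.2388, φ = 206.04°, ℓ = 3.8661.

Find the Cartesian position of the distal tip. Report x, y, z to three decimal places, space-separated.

θ = κ·ℓ = 0.2388 × 3.8661 = 0.92322 rad
ρ = (1 − cos θ)/κ = (1 − 0.60325)/0.2388 = 1.66143
z = sin θ / κ = 0.79755/0.2388 = 3.33983
x = ρ cos φ = 1.66143 × cos(206.04°) = -1.49277
y = ρ sin φ = 1.66143 × sin(206.04°) = -0.72936

-1.493 -0.729 3.340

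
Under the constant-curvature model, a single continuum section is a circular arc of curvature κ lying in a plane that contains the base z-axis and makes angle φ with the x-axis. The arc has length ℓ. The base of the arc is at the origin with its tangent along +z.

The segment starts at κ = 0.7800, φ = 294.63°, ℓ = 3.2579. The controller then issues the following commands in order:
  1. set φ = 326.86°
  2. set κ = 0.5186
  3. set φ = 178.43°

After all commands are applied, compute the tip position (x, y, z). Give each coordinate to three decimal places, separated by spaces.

initial: κ=0.7800, φ=294.63°, ℓ=3.2579
cmd 1: set φ=326.86° → (κ,φ,ℓ)=(0.7800,326.86°,3.2579) → tip=(1.9593,-1.2792,0.7244)
cmd 2: set κ=0.5186 → (κ,φ,ℓ)=(0.5186,326.86°,3.2579) → tip=(1.8059,-1.1790,1.9147)
cmd 3: set φ=178.43° → (κ,φ,ℓ)=(0.5186,178.43°,3.2579) → tip=(-2.1559,0.0591,1.9147)

-2.156 0.059 1.915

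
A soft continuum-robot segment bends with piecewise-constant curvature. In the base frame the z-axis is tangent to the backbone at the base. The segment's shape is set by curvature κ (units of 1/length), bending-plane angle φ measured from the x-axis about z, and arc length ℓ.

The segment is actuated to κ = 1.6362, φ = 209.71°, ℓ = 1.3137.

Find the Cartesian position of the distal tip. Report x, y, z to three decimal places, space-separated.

-0.821 -0.469 0.512

θ = κ·ℓ = 1.6362 × 1.3137 = 2.14948 rad
ρ = (1 − cos θ)/κ = (1 − -0.54692)/1.6362 = 0.94543
z = sin θ / κ = 0.83719/1.6362 = 0.51166
x = ρ cos φ = 0.94543 × cos(209.71°) = -0.82115
y = ρ sin φ = 0.94543 × sin(209.71°) = -0.46857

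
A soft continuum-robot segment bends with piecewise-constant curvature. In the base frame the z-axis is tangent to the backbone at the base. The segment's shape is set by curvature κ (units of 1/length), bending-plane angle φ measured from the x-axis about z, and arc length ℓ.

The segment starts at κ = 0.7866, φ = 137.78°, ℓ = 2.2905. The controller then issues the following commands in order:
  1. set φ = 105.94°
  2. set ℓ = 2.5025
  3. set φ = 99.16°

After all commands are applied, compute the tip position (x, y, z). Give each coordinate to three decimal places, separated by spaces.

-0.281 1.741 1.172

initial: κ=0.7866, φ=137.78°, ℓ=2.2905
cmd 1: set φ=105.94° → (κ,φ,ℓ)=(0.7866,105.94°,2.2905) → tip=(-0.4290,1.5022,1.2376)
cmd 2: set ℓ=2.5025 → (κ,φ,ℓ)=(0.7866,105.94°,2.5025) → tip=(-0.4843,1.6958,1.1721)
cmd 3: set φ=99.16° → (κ,φ,ℓ)=(0.7866,99.16°,2.5025) → tip=(-0.2808,1.7411,1.1721)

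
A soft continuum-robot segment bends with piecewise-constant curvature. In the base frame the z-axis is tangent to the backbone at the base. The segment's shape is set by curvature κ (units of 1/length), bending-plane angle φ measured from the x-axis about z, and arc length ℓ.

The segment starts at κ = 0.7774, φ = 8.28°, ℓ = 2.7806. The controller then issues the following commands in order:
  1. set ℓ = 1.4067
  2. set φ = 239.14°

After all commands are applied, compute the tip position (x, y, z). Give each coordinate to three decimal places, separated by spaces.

-0.357 -0.597 1.143

initial: κ=0.7774, φ=8.28°, ℓ=2.7806
cmd 1: set ℓ=1.4067 → (κ,φ,ℓ)=(0.7774,8.28°,1.4067) → tip=(0.6883,0.1002,1.1426)
cmd 2: set φ=239.14° → (κ,φ,ℓ)=(0.7774,239.14°,1.4067) → tip=(-0.3568,-0.5970,1.1426)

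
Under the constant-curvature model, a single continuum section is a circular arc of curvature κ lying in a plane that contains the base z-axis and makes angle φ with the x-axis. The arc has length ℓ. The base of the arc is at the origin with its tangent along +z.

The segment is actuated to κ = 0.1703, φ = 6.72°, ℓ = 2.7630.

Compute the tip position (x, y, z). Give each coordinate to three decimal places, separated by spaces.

θ = κ·ℓ = 0.1703 × 2.7630 = 0.47054 rad
ρ = (1 − cos θ)/κ = (1 − 0.89132)/0.1703 = 0.63814
z = sin θ / κ = 0.45337/0.1703 = 2.66216
x = ρ cos φ = 0.63814 × cos(6.72°) = 0.63376
y = ρ sin φ = 0.63814 × sin(6.72°) = 0.07467

0.634 0.075 2.662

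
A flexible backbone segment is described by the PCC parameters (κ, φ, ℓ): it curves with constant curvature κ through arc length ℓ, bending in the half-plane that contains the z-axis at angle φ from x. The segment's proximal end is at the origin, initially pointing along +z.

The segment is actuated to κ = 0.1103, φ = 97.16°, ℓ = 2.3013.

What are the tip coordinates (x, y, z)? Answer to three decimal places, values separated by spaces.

θ = κ·ℓ = 0.1103 × 2.3013 = 0.25383 rad
ρ = (1 − cos θ)/κ = (1 − 0.96796)/0.1103 = 0.29051
z = sin θ / κ = 0.25112/0.1103 = 2.27667
x = ρ cos φ = 0.29051 × cos(97.16°) = -0.03621
y = ρ sin φ = 0.29051 × sin(97.16°) = 0.28824

-0.036 0.288 2.277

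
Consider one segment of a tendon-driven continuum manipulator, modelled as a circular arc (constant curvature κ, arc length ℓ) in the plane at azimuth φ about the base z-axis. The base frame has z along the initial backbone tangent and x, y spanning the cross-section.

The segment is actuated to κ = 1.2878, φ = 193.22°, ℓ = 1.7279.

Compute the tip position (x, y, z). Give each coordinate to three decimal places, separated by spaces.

θ = κ·ℓ = 1.2878 × 1.7279 = 2.22519 rad
ρ = (1 − cos θ)/κ = (1 − -0.60868)/1.2878 = 1.24917
z = sin θ / κ = 0.79342/1.2878 = 0.61610
x = ρ cos φ = 1.24917 × cos(193.22°) = -1.21606
y = ρ sin φ = 1.24917 × sin(193.22°) = -0.28567

-1.216 -0.286 0.616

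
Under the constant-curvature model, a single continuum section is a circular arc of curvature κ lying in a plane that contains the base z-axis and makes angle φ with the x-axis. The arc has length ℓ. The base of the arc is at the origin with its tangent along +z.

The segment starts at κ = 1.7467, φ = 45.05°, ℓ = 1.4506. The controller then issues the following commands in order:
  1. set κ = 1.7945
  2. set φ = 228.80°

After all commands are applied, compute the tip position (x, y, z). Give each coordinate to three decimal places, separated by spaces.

-0.682 -0.779 0.286

initial: κ=1.7467, φ=45.05°, ℓ=1.4506
cmd 1: set κ=1.7945 → (κ,φ,ℓ)=(1.7945,45.05°,1.4506) → tip=(0.7317,0.7330,0.2858)
cmd 2: set φ=228.80° → (κ,φ,ℓ)=(1.7945,228.80°,1.4506) → tip=(-0.6822,-0.7792,0.2858)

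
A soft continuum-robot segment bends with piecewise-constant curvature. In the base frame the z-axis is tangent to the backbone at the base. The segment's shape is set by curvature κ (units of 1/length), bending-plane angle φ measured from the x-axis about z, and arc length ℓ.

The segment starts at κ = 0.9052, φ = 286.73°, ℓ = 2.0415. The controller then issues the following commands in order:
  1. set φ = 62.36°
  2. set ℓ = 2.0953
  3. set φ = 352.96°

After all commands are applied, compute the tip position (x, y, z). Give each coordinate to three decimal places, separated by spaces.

initial: κ=0.9052, φ=286.73°, ℓ=2.0415
cmd 1: set φ=62.36° → (κ,φ,ℓ)=(0.9052,62.36°,2.0415) → tip=(0.6527,1.2465,1.0626)
cmd 2: set ℓ=2.0953 → (κ,φ,ℓ)=(0.9052,62.36°,2.0953) → tip=(0.6766,1.2920,1.0466)
cmd 3: set φ=352.96° → (κ,φ,ℓ)=(0.9052,352.96°,2.0953) → tip=(1.4474,-0.1787,1.0466)

1.447 -0.179 1.047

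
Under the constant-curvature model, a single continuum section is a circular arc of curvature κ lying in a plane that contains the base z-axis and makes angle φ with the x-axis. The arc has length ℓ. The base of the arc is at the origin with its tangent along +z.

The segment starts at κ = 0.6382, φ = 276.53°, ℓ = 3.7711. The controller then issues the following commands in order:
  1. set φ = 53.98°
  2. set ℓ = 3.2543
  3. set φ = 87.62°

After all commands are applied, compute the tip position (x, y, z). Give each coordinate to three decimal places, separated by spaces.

0.097 2.324 1.370

initial: κ=0.6382, φ=276.53°, ℓ=3.7711
cmd 1: set φ=53.98° → (κ,φ,ℓ)=(0.6382,53.98°,3.7711) → tip=(1.6051,2.2076,1.0506)
cmd 2: set ℓ=3.2543 → (κ,φ,ℓ)=(0.6382,53.98°,3.2543) → tip=(1.3681,1.8817,1.3705)
cmd 3: set φ=87.62° → (κ,φ,ℓ)=(0.6382,87.62°,3.2543) → tip=(0.0966,2.3245,1.3705)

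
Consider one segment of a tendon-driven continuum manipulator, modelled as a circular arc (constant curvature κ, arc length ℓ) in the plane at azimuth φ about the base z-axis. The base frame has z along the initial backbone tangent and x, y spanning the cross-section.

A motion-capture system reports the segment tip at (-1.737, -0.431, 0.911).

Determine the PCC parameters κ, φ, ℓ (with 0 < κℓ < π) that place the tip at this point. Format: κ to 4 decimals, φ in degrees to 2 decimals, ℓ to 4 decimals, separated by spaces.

ρ = √(x²+y²) = √(-1.737² + -0.431²) = 1.78967
φ = atan2(y, x) mod 360° = atan2(-0.431, -1.737) = 193.9353°
|p|² = ρ² + z² = 1.78967² + 0.911² = 4.03285
κ = 2ρ / |p|² = 2×1.78967 / 4.03285 = 0.88755
θ = 2·atan2(ρ, z) = 2·atan2(1.78967, 0.911) = 2.19990 rad
ℓ = θ/κ = 2.19990/0.88755 = 2.47863

0.8875 193.94 2.4786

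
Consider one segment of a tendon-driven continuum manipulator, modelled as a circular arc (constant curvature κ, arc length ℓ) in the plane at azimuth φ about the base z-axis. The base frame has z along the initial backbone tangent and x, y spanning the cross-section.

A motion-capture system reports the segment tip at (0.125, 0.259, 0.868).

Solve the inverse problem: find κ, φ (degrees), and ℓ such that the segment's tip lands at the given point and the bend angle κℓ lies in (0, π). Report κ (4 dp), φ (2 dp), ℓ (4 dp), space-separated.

ρ = √(x²+y²) = √(0.125² + 0.259²) = 0.28759
φ = atan2(y, x) mod 360° = atan2(0.259, 0.125) = 64.2369°
|p|² = ρ² + z² = 0.28759² + 0.868² = 0.83613
κ = 2ρ / |p|² = 2×0.28759 / 0.83613 = 0.68790
θ = 2·atan2(ρ, z) = 2·atan2(0.28759, 0.868) = 0.63988 rad
ℓ = θ/κ = 0.63988/0.68790 = 0.93019

0.6879 64.24 0.9302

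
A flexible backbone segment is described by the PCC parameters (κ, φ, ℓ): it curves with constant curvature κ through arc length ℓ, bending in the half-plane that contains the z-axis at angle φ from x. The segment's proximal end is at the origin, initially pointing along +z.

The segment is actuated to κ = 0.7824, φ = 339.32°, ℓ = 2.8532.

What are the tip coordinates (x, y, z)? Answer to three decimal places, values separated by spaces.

1.930 -0.729 1.008

θ = κ·ℓ = 0.7824 × 2.8532 = 2.23234 rad
ρ = (1 − cos θ)/κ = (1 − -0.61434)/0.7824 = 2.06332
z = sin θ / κ = 0.78904/0.7824 = 1.00849
x = ρ cos φ = 2.06332 × cos(339.32°) = 1.93037
y = ρ sin φ = 2.06332 × sin(339.32°) = -0.72866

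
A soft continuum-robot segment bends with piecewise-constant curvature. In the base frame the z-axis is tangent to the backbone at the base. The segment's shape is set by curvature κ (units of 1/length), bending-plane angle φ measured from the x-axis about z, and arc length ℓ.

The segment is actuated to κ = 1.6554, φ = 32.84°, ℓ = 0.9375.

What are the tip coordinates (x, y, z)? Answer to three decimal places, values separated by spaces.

0.498 0.321 0.604

θ = κ·ℓ = 1.6554 × 0.9375 = 1.55194 rad
ρ = (1 − cos θ)/κ = (1 − 0.01886)/1.6554 = 0.59269
z = sin θ / κ = 0.99982/1.6554 = 0.60398
x = ρ cos φ = 0.59269 × cos(32.84°) = 0.49797
y = ρ sin φ = 0.59269 × sin(32.84°) = 0.32141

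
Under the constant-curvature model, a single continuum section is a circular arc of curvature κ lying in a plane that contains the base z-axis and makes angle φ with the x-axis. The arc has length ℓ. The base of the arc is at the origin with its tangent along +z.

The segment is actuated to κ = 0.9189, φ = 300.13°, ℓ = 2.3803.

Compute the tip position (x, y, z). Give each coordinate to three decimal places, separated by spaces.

0.862 -1.485 0.888

θ = κ·ℓ = 0.9189 × 2.3803 = 2.18726 rad
ρ = (1 − cos θ)/κ = (1 − -0.57815)/0.9189 = 1.71744
z = sin θ / κ = 0.81593/0.9189 = 0.88794
x = ρ cos φ = 1.71744 × cos(300.13°) = 0.86209
y = ρ sin φ = 1.71744 × sin(300.13°) = -1.48539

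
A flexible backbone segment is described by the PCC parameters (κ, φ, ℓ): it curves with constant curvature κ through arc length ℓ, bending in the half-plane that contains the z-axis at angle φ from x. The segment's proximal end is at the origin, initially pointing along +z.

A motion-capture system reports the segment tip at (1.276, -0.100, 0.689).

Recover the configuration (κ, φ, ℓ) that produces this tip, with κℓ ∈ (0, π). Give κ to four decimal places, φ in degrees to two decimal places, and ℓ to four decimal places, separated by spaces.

ρ = √(x²+y²) = √(1.276² + -0.100²) = 1.27991
φ = atan2(y, x) mod 360° = atan2(-0.100, 1.276) = 355.5189°
|p|² = ρ² + z² = 1.27991² + 0.689² = 2.11290
κ = 2ρ / |p|² = 2×1.27991 / 2.11290 = 1.21152
θ = 2·atan2(ρ, z) = 2·atan2(1.27991, 0.689) = 2.15393 rad
ℓ = θ/κ = 2.15393/1.21152 = 1.77787

1.2115 355.52 1.7779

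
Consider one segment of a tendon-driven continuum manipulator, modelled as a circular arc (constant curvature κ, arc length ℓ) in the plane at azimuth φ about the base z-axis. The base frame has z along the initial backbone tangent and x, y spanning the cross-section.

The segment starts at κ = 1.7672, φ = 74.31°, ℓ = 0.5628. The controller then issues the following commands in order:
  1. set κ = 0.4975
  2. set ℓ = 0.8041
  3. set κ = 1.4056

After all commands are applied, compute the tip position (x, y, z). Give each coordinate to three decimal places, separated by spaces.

initial: κ=1.7672, φ=74.31°, ℓ=0.5628
cmd 1: set κ=0.4975 → (κ,φ,ℓ)=(0.4975,74.31°,0.5628) → tip=(0.0212,0.0754,0.5555)
cmd 2: set ℓ=0.8041 → (κ,φ,ℓ)=(0.4975,74.31°,0.8041) → tip=(0.0429,0.1528,0.7828)
cmd 3: set κ=1.4056 → (κ,φ,ℓ)=(1.4056,74.31°,0.8041) → tip=(0.1104,0.3928,0.6435)

0.110 0.393 0.644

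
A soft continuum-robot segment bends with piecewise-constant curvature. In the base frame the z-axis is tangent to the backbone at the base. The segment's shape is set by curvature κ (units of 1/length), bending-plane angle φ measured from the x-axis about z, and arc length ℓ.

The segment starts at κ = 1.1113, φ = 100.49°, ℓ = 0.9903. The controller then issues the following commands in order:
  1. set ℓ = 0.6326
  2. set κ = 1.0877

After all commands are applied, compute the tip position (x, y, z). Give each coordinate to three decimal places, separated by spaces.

initial: κ=1.1113, φ=100.49°, ℓ=0.9903
cmd 1: set ℓ=0.6326 → (κ,φ,ℓ)=(1.1113,100.49°,0.6326) → tip=(-0.0388,0.2098,0.5818)
cmd 2: set κ=1.0877 → (κ,φ,ℓ)=(1.0877,100.49°,0.6326) → tip=(-0.0381,0.2057,0.5839)

-0.038 0.206 0.584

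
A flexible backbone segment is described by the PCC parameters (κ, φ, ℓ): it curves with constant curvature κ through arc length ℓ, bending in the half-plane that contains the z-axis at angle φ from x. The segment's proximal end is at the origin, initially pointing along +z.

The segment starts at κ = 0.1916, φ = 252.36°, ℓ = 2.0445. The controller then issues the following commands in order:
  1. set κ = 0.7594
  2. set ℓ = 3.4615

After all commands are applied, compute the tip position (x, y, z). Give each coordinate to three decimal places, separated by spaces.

-0.747 -2.348 0.646

initial: κ=0.1916, φ=252.36°, ℓ=2.0445
cmd 1: set κ=0.7594 → (κ,φ,ℓ)=(0.7594,252.36°,2.0445) → tip=(-0.3918,-1.2321,1.3166)
cmd 2: set ℓ=3.4615 → (κ,φ,ℓ)=(0.7594,252.36°,3.4615) → tip=(-0.7467,-2.3483,0.6462)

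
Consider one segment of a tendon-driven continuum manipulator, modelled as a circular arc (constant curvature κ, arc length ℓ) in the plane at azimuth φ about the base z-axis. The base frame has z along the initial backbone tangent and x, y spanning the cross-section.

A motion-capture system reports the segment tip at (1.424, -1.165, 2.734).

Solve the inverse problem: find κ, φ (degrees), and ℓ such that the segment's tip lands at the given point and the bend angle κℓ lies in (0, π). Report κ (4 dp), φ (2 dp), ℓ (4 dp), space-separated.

0.3388 320.71 3.4963

ρ = √(x²+y²) = √(1.424² + -1.165²) = 1.83984
φ = atan2(y, x) mod 360° = atan2(-1.165, 1.424) = 320.7128°
|p|² = ρ² + z² = 1.83984² + 2.734² = 10.85976
κ = 2ρ / |p|² = 2×1.83984 / 10.85976 = 0.33884
θ = 2·atan2(ρ, z) = 2·atan2(1.83984, 2.734) = 1.18468 rad
ℓ = θ/κ = 1.18468/0.33884 = 3.49631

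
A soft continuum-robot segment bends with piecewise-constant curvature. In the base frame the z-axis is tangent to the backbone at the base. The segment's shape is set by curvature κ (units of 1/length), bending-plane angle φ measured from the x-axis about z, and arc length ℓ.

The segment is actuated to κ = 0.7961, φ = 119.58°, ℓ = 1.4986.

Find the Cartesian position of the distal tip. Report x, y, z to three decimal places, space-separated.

-0.391 0.689 1.168

θ = κ·ℓ = 0.7961 × 1.4986 = 1.19304 rad
ρ = (1 − cos θ)/κ = (1 − 0.36884)/0.7961 = 0.79281
z = sin θ / κ = 0.92949/0.7961 = 1.16756
x = ρ cos φ = 0.79281 × cos(119.58°) = -0.39136
y = ρ sin φ = 0.79281 × sin(119.58°) = 0.68949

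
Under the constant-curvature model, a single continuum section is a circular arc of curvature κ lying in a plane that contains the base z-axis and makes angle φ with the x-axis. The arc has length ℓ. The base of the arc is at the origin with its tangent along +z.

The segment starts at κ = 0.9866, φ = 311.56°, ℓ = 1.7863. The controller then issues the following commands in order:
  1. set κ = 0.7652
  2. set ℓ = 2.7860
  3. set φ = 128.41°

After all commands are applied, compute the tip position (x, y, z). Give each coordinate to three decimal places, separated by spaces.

initial: κ=0.9866, φ=311.56°, ℓ=1.7863
cmd 1: set κ=0.7652 → (κ,φ,ℓ)=(0.7652,311.56°,1.7863) → tip=(0.6914,-0.7798,1.2798)
cmd 2: set ℓ=2.7860 → (κ,φ,ℓ)=(0.7652,311.56°,2.7860) → tip=(1.3283,-1.4982,1.1065)
cmd 3: set φ=128.41° → (κ,φ,ℓ)=(0.7652,128.41°,2.7860) → tip=(-1.2439,1.5689,1.1065)

-1.244 1.569 1.107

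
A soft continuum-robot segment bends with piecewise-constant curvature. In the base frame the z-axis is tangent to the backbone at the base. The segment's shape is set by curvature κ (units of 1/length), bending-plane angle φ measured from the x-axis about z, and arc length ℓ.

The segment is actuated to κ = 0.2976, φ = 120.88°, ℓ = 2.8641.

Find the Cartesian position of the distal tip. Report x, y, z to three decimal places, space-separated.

θ = κ·ℓ = 0.2976 × 2.8641 = 0.85236 rad
ρ = (1 − cos θ)/κ = (1 − 0.65821)/0.2976 = 1.14848
z = sin θ / κ = 0.75283/0.2976 = 2.52968
x = ρ cos φ = 1.14848 × cos(120.88°) = -0.58945
y = ρ sin φ = 1.14848 × sin(120.88°) = 0.98568

-0.589 0.986 2.530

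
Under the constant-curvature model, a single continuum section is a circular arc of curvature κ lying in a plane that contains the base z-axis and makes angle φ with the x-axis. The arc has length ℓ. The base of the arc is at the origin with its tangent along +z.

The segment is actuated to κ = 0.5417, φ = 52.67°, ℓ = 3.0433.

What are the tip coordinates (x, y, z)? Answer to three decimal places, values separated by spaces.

θ = κ·ℓ = 0.5417 × 3.0433 = 1.64856 rad
ρ = (1 − cos θ)/κ = (1 − -0.07768)/0.5417 = 1.98944
z = sin θ / κ = 0.99698/0.5417 = 1.84046
x = ρ cos φ = 1.98944 × cos(52.67°) = 1.20641
y = ρ sin φ = 1.98944 × sin(52.67°) = 1.58192

1.206 1.582 1.840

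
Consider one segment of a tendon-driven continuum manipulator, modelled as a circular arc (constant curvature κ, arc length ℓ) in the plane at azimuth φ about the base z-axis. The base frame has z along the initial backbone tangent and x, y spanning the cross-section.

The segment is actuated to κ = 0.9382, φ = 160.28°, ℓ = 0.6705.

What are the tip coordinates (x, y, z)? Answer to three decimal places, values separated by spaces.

θ = κ·ℓ = 0.9382 × 0.6705 = 0.62906 rad
ρ = (1 − cos θ)/κ = (1 − 0.80858)/0.9382 = 0.20403
z = sin θ / κ = 0.58839/0.9382 = 0.62715
x = ρ cos φ = 0.20403 × cos(160.28°) = -0.19206
y = ρ sin φ = 0.20403 × sin(160.28°) = 0.06884

-0.192 0.069 0.627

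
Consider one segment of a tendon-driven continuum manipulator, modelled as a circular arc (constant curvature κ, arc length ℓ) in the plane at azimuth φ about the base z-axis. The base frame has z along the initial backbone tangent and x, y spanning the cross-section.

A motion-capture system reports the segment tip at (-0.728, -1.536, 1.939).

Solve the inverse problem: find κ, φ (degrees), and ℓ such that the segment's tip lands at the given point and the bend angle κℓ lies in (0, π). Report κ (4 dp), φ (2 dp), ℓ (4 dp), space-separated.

ρ = √(x²+y²) = √(-0.728² + -1.536²) = 1.69979
φ = atan2(y, x) mod 360° = atan2(-1.536, -0.728) = 244.6410°
|p|² = ρ² + z² = 1.69979² + 1.939² = 6.64900
κ = 2ρ / |p|² = 2×1.69979 / 6.64900 = 0.51129
θ = 2·atan2(ρ, z) = 2·atan2(1.69979, 1.939) = 1.43951 rad
ℓ = θ/κ = 1.43951/0.51129 = 2.81543

0.5113 244.64 2.8154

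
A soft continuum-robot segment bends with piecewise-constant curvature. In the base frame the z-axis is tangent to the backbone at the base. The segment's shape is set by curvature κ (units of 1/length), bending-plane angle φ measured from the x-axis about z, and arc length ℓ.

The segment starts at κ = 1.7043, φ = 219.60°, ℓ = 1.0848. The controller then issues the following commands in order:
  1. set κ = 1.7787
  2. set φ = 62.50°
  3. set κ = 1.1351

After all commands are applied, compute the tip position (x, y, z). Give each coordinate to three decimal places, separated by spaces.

0.271 0.521 0.831

initial: κ=1.7043, φ=219.60°, ℓ=1.0848
cmd 1: set κ=1.7787 → (κ,φ,ℓ)=(1.7787,219.60°,1.0848) → tip=(-0.5853,-0.4842,0.5264)
cmd 2: set φ=62.50° → (κ,φ,ℓ)=(1.7787,62.50°,1.0848) → tip=(0.3507,0.6738,0.5264)
cmd 3: set κ=1.1351 → (κ,φ,ℓ)=(1.1351,62.50°,1.0848) → tip=(0.2713,0.5213,0.8307)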